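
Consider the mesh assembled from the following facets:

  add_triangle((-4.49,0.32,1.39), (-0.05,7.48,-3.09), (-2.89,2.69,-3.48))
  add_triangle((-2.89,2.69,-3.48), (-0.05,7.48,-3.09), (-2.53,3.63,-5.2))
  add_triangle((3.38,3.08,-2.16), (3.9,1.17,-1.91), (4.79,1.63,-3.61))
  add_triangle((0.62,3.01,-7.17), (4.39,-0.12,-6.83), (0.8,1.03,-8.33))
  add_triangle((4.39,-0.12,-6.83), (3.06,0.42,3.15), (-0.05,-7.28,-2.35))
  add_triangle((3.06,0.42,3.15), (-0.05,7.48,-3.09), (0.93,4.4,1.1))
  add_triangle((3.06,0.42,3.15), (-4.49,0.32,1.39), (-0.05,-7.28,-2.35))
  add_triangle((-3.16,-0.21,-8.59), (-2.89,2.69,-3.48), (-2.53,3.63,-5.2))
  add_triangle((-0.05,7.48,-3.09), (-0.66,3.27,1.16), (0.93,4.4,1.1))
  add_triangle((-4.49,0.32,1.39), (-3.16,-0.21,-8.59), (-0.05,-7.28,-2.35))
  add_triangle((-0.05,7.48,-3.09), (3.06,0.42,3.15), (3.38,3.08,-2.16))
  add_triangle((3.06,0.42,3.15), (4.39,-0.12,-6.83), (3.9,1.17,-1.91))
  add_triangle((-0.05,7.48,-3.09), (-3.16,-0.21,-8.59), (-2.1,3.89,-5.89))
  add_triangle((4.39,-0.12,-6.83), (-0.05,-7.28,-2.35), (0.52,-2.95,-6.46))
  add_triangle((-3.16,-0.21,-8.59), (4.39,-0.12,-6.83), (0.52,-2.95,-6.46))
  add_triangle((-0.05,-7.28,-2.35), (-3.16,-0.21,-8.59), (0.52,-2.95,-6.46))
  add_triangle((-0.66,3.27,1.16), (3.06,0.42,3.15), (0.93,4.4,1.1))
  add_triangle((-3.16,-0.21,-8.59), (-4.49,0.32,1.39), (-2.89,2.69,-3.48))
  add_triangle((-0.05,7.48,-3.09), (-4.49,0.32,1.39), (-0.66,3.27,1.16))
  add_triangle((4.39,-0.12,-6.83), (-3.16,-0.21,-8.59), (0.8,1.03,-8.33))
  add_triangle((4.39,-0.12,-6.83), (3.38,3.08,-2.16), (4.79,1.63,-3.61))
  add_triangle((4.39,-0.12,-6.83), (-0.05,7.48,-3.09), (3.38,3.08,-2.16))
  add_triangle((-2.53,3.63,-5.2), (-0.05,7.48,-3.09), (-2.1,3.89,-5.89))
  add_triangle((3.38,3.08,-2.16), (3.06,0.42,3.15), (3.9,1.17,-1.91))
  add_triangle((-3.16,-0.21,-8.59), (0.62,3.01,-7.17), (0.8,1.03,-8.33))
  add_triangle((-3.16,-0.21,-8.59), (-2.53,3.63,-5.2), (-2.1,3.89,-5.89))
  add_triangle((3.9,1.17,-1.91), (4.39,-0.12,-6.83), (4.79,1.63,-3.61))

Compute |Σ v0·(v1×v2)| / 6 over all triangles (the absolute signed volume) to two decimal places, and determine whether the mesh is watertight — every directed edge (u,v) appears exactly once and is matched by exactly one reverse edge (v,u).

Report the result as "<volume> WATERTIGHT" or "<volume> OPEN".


382.32 OPEN

Per-triangle v0·(v1×v2)/6:
  t1: +18.7030
  t2: +5.8497
  t3: +1.6343
  t4: +10.9163
  t5: +41.2503
  t6: +7.1653
  t7: +21.2030
  t8: +6.2075
  t9: +5.3243
  t10: +51.3817
  t11: +17.4790
  t12: +5.8570
  t13: +5.5541
  t14: +24.8908
  t15: +27.7865
  t16: +26.6942
  t17: +3.7634
  t18: +19.2110
  t19: +12.8368
  t20: +11.9312
  t21: +4.9262
  t22: +24.3082
  t23: +3.8116
  t24: +6.0793
  t25: +11.8690
  t26: +3.9229
  t27: +1.7679
Σ = +382.3243 → |volume| = 382.32

Directed edges: 81 total; 7 unmatched, e.g. (0.62,3.01,-7.17)→(4.39,-0.12,-6.83) → open.


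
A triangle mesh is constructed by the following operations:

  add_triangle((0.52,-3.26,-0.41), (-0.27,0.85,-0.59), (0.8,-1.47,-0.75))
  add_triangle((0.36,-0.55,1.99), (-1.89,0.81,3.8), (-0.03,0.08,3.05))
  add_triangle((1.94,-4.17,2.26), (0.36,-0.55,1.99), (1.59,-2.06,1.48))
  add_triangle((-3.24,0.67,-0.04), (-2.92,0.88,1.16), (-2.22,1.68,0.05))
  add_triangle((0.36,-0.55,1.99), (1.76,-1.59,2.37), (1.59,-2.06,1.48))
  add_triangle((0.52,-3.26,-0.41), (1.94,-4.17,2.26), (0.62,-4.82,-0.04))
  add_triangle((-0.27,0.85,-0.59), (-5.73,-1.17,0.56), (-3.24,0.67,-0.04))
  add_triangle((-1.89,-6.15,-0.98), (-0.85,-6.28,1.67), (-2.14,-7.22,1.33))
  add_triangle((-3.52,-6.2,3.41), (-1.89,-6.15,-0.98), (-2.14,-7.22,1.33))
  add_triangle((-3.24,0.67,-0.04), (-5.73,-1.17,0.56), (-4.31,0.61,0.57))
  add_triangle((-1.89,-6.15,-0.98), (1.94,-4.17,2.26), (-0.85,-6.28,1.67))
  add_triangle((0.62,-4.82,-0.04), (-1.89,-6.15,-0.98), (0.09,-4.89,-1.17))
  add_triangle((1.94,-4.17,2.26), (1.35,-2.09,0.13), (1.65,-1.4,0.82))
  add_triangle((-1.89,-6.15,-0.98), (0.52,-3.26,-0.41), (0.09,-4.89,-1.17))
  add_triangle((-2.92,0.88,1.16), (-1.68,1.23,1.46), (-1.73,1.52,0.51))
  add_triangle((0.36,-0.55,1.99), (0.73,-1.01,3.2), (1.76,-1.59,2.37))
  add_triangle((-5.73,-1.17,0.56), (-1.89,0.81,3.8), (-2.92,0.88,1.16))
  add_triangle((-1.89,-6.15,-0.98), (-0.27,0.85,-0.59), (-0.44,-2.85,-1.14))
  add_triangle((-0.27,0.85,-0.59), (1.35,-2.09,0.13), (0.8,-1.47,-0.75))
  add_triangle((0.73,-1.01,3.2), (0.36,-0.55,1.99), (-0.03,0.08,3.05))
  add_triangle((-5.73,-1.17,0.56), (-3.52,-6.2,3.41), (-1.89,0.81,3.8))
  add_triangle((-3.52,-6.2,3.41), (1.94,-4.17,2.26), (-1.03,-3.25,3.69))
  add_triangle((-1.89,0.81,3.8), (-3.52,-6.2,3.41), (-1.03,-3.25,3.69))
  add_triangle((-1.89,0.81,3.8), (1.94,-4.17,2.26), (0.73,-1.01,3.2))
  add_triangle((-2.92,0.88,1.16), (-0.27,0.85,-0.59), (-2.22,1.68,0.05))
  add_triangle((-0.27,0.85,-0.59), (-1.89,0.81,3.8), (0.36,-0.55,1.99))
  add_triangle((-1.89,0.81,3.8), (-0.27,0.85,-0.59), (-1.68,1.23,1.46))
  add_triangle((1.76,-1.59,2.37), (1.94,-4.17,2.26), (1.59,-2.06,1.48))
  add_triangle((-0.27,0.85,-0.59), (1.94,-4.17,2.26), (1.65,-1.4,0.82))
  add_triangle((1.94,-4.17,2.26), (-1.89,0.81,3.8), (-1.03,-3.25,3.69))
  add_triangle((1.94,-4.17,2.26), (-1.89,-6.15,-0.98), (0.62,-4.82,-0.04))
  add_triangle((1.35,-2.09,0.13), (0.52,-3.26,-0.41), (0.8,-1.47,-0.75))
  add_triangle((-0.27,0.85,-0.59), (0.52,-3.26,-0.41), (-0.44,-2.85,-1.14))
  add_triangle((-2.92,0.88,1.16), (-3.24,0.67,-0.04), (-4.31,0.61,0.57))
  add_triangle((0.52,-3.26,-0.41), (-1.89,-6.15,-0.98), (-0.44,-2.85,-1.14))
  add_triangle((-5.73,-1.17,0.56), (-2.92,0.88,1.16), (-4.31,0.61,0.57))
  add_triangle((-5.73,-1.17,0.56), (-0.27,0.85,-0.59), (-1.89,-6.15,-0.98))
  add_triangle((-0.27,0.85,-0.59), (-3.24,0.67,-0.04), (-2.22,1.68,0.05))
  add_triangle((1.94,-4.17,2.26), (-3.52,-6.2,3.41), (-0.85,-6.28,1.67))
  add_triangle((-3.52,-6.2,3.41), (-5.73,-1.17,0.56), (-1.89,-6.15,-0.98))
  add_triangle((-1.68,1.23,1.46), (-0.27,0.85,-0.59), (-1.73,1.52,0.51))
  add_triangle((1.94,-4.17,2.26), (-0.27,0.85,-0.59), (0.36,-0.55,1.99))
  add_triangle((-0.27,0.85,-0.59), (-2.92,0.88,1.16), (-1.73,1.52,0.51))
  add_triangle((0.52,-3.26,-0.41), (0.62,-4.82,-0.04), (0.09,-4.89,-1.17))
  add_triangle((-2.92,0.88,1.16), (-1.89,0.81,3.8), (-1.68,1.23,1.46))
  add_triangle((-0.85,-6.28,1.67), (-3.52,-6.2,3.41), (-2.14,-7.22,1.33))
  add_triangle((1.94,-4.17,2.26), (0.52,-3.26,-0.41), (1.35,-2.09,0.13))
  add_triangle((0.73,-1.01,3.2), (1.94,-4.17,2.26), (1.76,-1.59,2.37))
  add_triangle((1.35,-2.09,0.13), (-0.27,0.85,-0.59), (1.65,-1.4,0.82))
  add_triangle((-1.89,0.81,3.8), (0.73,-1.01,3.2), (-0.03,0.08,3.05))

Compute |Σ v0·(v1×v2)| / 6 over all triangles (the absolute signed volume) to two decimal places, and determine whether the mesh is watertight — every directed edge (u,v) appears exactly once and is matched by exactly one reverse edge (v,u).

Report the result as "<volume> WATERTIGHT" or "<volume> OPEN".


122.49 WATERTIGHT

Per-triangle v0·(v1×v2)/6:
  t1: +0.2554
  t2: -0.4301
  t3: -0.7164
  t4: +0.7770
  t5: -0.3189
  t6: +0.6174
  t7: +0.4755
  t8: +2.5300
  t9: +4.4606
  t10: +0.6967
  t11: +5.5816
  t12: +2.0303
  t13: +0.7120
  t14: -0.7883
  t15: +0.4476
  t16: +0.0086
  t17: +4.0979
  t18: +0.6975
  t19: +0.1098
  t20: -0.0220
  t21: +22.4262
  t22: +8.4964
  t23: +8.1958
  t24: +3.5560
  t25: -0.0319
  t26: +0.4865
  t27: +0.2616
  t28: +0.4043
  t29: -0.0951
  t30: +5.4607
  t31: +3.8947
  t32: +0.4329
  t33: +0.2817
  t34: +0.2746
  t35: +1.1188
  t36: +1.0348
  t37: +4.3998
  t38: +0.4200
  t39: +7.8467
  t40: +22.9741
  t41: +0.1229
  t42: +0.1569
  t43: +0.2726
  t44: +0.2571
  t45: +0.9812
  t46: +3.7989
  t47: +1.2659
  t48: +1.6083
  t49: +0.2108
  t50: +0.7553
Σ = +122.4907 → |volume| = 122.49

Directed edges: 150 total, each appears once with its reverse present → watertight.


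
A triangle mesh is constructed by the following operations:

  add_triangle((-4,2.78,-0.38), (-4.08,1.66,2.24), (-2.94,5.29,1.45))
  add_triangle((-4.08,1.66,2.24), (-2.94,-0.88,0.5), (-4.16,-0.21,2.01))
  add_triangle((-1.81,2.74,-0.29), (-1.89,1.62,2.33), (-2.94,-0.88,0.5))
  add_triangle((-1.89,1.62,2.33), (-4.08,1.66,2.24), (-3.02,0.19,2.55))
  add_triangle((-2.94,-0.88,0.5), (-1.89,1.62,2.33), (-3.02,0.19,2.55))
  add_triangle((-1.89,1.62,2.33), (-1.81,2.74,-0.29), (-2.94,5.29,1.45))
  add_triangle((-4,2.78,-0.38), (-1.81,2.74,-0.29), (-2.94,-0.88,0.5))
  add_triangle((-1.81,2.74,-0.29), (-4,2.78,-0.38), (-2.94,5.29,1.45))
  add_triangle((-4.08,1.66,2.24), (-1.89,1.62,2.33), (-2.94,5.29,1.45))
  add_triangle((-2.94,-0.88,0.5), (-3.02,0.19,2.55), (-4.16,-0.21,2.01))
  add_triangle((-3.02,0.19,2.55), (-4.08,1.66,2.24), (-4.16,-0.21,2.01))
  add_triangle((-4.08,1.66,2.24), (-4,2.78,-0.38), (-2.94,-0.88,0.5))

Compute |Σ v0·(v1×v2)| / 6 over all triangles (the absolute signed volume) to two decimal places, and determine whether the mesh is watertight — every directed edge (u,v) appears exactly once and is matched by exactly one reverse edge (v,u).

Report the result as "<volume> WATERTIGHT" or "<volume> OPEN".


Per-triangle v0·(v1×v2)/6:
  t1: +7.0427
  t2: +1.0546
  t3: -3.8702
  t4: +1.4290
  t5: -1.1043
  t6: -1.3859
  t7: -0.5399
  t8: +1.9641
  t9: +3.6926
  t10: +0.3347
  t11: +1.3474
  t12: +4.5101
Σ = +14.4750 → |volume| = 14.47

Directed edges: 36 total, each appears once with its reverse present → watertight.

14.47 WATERTIGHT


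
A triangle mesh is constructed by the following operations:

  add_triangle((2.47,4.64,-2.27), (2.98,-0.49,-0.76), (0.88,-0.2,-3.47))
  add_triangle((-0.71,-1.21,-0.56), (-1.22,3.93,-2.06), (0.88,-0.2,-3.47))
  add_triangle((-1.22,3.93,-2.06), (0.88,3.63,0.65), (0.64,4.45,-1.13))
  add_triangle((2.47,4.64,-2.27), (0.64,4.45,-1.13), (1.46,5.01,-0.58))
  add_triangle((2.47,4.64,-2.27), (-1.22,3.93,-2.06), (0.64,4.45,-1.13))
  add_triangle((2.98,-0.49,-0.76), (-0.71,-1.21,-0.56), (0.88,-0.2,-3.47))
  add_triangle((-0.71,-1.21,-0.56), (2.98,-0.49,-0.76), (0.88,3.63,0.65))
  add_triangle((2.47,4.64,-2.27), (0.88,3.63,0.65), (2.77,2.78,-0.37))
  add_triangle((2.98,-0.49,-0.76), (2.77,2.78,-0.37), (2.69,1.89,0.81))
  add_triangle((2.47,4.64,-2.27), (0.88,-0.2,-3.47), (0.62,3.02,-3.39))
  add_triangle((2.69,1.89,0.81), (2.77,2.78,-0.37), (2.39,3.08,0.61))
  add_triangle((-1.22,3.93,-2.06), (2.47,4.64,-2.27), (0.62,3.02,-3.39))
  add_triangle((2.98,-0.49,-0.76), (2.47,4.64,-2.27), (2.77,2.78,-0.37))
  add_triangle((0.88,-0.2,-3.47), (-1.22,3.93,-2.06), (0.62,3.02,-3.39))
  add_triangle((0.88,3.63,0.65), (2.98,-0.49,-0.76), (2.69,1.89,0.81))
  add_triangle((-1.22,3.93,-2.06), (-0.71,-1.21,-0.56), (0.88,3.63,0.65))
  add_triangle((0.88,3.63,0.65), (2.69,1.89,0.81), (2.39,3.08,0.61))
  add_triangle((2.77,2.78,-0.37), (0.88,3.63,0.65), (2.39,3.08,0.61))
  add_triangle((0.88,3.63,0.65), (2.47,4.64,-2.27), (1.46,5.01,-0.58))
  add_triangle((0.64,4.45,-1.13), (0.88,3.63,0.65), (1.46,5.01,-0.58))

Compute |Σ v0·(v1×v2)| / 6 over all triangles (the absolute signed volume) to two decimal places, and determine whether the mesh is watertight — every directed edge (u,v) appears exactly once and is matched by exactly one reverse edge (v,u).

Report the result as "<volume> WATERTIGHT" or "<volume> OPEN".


Per-triangle v0·(v1×v2)/6:
  t1: +8.1793
  t2: +3.1818
  t3: +1.7991
  t4: +1.5242
  t5: +2.8655
  t6: +2.1183
  t7: -0.8131
  t8: +3.2260
  t9: +2.0143
  t10: +4.1840
  t11: +0.7152
  t12: +4.7937
  t13: +3.4787
  t14: +2.6789
  t15: -1.7918
  t16: +0.2454
  t17: +0.3899
  t18: +0.9369
  t19: +0.7416
  t20: +0.6783
Σ = +41.1462 → |volume| = 41.15

Directed edges: 60 total, each appears once with its reverse present → watertight.

41.15 WATERTIGHT


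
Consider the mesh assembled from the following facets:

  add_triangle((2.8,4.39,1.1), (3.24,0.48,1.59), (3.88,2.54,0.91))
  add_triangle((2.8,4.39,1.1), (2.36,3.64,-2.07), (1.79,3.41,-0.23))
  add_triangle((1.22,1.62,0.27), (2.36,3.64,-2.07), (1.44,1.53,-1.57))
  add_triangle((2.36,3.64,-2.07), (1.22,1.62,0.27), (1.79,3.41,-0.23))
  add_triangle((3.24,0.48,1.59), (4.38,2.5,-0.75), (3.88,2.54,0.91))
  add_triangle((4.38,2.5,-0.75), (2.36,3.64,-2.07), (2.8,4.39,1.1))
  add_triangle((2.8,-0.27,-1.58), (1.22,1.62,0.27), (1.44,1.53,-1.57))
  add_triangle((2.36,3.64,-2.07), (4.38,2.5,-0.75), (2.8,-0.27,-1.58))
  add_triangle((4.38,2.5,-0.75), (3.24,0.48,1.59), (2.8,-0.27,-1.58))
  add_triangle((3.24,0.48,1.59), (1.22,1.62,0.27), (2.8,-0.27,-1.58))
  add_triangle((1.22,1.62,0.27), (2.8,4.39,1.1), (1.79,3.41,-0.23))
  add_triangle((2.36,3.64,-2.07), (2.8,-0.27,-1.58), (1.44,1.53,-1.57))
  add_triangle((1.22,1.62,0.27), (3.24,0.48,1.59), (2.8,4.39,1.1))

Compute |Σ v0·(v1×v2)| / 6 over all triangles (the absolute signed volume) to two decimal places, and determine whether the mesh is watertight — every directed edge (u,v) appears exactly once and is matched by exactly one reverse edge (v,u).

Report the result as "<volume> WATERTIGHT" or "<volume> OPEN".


14.43 OPEN

Per-triangle v0·(v1×v2)/6:
  t1: +1.8430
  t2: +0.8703
  t3: -0.3958
  t4: -0.4801
  t5: +2.0832
  t6: +6.0389
  t7: -1.3606
  t8: +4.1141
  t9: +4.0251
  t10: -2.4175
  t11: -0.1865
  t12: +0.7921
  t13: -0.4926
Σ = +14.4337 → |volume| = 14.43

Directed edges: 39 total; 3 unmatched, e.g. (3.88,2.54,0.91)→(2.8,4.39,1.1) → open.


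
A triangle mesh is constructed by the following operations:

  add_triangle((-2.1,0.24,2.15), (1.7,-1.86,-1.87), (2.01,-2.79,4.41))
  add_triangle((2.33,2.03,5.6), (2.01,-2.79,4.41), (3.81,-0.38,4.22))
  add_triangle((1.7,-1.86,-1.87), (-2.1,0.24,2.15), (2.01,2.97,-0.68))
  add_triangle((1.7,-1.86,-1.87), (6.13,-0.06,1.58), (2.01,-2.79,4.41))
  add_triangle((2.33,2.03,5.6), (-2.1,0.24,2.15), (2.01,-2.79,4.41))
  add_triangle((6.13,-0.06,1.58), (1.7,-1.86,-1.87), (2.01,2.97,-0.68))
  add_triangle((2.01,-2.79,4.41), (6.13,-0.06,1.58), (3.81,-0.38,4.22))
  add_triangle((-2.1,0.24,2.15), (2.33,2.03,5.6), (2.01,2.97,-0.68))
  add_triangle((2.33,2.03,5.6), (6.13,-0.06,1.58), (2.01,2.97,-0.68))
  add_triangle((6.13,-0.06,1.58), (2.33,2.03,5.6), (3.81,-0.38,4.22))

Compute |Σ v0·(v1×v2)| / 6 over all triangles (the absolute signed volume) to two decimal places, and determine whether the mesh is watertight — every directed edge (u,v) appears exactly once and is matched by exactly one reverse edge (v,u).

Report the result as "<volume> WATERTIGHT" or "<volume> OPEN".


88.82 WATERTIGHT

Per-triangle v0·(v1×v2)/6:
  t1: +3.8868
  t2: +8.1019
  t3: -0.6582
  t4: +13.8626
  t5: +12.3540
  t6: +9.3065
  t7: +7.8019
  t8: +7.8356
  t9: +17.7833
  t10: +8.5414
Σ = +88.8157 → |volume| = 88.82

Directed edges: 30 total, each appears once with its reverse present → watertight.


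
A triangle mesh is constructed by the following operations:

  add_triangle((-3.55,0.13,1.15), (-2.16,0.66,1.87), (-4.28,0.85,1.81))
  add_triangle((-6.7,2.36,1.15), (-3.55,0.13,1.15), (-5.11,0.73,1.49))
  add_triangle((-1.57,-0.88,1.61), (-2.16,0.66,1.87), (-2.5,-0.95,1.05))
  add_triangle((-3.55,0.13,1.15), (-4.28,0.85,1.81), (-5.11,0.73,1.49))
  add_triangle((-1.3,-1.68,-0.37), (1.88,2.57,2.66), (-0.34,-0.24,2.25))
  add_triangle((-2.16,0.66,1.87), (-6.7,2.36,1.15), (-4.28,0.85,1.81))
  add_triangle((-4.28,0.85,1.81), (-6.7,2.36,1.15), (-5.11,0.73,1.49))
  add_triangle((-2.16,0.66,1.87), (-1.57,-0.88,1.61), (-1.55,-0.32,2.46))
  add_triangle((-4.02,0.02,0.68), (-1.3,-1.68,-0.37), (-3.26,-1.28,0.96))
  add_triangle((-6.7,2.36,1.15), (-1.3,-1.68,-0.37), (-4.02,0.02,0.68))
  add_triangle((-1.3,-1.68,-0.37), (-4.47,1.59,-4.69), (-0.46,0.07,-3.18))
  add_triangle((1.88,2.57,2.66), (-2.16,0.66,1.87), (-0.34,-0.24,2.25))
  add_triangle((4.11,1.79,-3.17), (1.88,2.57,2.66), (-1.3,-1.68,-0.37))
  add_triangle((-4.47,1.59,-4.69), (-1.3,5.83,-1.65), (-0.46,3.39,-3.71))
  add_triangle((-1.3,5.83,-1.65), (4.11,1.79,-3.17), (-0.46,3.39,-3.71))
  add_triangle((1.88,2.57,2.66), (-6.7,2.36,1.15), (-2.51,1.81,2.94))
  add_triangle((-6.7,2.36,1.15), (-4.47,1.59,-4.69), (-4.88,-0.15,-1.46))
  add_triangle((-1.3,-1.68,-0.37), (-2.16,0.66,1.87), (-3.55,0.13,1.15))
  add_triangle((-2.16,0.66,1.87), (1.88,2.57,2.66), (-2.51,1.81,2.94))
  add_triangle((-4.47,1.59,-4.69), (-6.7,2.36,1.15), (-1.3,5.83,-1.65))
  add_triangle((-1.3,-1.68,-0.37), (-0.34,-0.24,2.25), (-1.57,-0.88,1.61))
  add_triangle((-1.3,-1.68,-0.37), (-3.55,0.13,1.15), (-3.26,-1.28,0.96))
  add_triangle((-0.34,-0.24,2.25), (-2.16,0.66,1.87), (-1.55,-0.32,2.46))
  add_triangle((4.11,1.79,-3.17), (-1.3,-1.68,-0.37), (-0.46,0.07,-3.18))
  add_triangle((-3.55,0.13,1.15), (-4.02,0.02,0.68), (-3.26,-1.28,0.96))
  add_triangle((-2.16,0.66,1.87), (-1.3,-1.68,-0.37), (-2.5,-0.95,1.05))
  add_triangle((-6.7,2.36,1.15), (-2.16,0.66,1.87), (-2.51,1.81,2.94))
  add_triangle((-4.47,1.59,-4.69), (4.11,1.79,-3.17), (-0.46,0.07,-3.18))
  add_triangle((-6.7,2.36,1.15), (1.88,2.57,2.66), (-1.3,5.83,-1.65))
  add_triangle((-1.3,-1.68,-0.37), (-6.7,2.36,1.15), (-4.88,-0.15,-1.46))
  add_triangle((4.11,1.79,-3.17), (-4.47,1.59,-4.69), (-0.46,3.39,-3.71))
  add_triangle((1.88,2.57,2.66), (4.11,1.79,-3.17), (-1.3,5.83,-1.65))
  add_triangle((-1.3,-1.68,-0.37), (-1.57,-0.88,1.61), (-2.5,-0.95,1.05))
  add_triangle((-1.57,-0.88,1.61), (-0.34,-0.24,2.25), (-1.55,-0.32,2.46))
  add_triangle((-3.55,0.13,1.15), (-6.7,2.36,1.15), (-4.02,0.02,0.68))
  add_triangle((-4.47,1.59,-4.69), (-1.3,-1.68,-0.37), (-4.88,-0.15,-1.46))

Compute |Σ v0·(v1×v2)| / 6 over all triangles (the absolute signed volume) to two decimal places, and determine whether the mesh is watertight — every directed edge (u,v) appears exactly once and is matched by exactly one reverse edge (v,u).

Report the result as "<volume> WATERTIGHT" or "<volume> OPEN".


Per-triangle v0·(v1×v2)/6:
  t1: +0.3345
  t2: +0.1209
  t3: +0.7002
  t4: +0.2039
  t5: +0.0204
  t6: +0.9798
  t7: +0.8348
  t8: +0.4757
  t9: +0.9740
  t10: +0.9007
  t11: +4.3746
  t12: +2.7446
  t13: +1.4892
  t14: +12.2182
  t15: +11.2855
  t16: +5.9726
  t17: +11.4288
  t18: +0.9243
  t19: +0.7418
  t20: +32.7047
  t21: +0.4953
  t22: -0.5568
  t23: +0.4203
  t24: +2.9511
  t25: +0.5080
  t26: +0.0894
  t27: +1.8326
  t28: +7.0568
  t29: +24.6533
  t30: +4.2473
  t31: +10.1659
  t32: +21.1897
  t33: +0.5779
  t34: +0.2843
  t35: +0.8553
  t36: +4.4455
Σ = +168.6449 → |volume| = 168.64

Directed edges: 108 total, each appears once with its reverse present → watertight.

168.64 WATERTIGHT


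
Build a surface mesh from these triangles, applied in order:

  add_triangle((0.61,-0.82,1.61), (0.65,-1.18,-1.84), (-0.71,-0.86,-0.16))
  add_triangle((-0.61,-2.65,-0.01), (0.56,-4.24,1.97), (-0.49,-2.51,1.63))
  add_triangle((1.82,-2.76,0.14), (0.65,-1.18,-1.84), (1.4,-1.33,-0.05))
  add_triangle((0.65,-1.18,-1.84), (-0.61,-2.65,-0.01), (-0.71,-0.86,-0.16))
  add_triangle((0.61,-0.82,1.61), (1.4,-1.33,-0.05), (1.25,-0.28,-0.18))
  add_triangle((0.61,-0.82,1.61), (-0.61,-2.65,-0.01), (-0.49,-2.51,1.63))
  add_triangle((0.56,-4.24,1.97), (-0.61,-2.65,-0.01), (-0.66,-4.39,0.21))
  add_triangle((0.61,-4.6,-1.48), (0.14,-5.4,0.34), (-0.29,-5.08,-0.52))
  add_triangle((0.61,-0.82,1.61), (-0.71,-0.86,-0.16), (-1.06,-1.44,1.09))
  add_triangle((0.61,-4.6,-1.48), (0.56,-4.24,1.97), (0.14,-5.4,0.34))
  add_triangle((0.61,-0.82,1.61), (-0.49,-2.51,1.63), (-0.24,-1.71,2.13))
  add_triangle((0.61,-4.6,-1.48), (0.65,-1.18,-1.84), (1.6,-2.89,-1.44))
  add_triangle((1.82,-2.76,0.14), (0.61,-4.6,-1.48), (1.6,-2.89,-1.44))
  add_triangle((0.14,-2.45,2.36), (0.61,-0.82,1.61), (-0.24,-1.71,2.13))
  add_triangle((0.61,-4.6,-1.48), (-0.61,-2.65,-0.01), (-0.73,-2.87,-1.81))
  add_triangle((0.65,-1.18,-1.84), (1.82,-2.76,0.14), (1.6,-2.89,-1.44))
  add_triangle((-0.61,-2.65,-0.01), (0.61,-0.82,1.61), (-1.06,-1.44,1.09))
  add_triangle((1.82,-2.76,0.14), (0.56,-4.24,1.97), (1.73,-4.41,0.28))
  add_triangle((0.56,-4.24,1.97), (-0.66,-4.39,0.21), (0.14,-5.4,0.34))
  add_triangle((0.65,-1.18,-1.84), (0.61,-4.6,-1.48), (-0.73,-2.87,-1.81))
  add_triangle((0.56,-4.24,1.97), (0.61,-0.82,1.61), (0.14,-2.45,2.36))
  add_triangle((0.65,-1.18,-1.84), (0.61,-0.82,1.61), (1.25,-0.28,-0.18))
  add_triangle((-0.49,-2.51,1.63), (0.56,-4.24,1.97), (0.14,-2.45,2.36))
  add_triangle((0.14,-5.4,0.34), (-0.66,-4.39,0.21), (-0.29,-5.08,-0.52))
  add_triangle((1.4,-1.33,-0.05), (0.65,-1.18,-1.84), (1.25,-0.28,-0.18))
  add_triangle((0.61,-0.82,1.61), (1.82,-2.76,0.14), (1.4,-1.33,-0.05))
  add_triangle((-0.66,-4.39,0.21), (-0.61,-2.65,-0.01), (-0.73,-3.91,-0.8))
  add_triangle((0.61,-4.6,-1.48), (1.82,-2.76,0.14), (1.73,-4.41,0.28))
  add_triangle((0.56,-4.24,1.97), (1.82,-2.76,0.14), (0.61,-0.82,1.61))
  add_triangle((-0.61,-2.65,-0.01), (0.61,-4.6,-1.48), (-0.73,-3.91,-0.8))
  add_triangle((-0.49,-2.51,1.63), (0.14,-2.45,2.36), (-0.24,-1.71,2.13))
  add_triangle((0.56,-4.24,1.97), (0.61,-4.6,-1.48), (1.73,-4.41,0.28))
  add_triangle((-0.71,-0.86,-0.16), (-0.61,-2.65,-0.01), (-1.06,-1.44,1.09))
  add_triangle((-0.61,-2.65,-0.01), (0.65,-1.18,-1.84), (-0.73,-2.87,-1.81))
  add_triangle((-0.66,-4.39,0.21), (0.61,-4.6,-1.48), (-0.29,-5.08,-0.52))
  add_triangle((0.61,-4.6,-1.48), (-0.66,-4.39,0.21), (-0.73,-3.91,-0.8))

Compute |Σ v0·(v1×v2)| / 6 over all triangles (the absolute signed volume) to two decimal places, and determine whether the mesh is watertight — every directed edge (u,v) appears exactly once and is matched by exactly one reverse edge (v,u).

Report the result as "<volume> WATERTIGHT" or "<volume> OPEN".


Per-triangle v0·(v1×v2)/6:
  t1: -0.7092
  t2: +1.0352
  t3: +0.4640
  t4: +0.4789
  t5: +0.3379
  t6: -0.5158
  t7: +0.1538
  t8: +1.0426
  t9: -0.2179
  t10: +1.4690
  t11: -0.2861
  t12: +1.1693
  t13: +1.5277
  t14: +0.2241
  t15: +1.3709
  t16: +0.1737
  t17: +0.9055
  t18: +0.8931
  t19: +1.1592
  t20: +1.5789
  t21: +0.5926
  t22: -0.6145
  t23: +0.6491
  t24: +0.5597
  t25: +0.4025
  t26: +0.3810
  t27: +0.1386
  t28: +0.9912
  t29: +1.6691
  t30: -0.4689
  t31: +0.2335
  t32: +2.9303
  t33: +0.2982
  t34: -0.7886
  t35: -0.1374
  t36: +1.1168
Σ = +20.2076 → |volume| = 20.21

Directed edges: 108 total, each appears once with its reverse present → watertight.

20.21 WATERTIGHT


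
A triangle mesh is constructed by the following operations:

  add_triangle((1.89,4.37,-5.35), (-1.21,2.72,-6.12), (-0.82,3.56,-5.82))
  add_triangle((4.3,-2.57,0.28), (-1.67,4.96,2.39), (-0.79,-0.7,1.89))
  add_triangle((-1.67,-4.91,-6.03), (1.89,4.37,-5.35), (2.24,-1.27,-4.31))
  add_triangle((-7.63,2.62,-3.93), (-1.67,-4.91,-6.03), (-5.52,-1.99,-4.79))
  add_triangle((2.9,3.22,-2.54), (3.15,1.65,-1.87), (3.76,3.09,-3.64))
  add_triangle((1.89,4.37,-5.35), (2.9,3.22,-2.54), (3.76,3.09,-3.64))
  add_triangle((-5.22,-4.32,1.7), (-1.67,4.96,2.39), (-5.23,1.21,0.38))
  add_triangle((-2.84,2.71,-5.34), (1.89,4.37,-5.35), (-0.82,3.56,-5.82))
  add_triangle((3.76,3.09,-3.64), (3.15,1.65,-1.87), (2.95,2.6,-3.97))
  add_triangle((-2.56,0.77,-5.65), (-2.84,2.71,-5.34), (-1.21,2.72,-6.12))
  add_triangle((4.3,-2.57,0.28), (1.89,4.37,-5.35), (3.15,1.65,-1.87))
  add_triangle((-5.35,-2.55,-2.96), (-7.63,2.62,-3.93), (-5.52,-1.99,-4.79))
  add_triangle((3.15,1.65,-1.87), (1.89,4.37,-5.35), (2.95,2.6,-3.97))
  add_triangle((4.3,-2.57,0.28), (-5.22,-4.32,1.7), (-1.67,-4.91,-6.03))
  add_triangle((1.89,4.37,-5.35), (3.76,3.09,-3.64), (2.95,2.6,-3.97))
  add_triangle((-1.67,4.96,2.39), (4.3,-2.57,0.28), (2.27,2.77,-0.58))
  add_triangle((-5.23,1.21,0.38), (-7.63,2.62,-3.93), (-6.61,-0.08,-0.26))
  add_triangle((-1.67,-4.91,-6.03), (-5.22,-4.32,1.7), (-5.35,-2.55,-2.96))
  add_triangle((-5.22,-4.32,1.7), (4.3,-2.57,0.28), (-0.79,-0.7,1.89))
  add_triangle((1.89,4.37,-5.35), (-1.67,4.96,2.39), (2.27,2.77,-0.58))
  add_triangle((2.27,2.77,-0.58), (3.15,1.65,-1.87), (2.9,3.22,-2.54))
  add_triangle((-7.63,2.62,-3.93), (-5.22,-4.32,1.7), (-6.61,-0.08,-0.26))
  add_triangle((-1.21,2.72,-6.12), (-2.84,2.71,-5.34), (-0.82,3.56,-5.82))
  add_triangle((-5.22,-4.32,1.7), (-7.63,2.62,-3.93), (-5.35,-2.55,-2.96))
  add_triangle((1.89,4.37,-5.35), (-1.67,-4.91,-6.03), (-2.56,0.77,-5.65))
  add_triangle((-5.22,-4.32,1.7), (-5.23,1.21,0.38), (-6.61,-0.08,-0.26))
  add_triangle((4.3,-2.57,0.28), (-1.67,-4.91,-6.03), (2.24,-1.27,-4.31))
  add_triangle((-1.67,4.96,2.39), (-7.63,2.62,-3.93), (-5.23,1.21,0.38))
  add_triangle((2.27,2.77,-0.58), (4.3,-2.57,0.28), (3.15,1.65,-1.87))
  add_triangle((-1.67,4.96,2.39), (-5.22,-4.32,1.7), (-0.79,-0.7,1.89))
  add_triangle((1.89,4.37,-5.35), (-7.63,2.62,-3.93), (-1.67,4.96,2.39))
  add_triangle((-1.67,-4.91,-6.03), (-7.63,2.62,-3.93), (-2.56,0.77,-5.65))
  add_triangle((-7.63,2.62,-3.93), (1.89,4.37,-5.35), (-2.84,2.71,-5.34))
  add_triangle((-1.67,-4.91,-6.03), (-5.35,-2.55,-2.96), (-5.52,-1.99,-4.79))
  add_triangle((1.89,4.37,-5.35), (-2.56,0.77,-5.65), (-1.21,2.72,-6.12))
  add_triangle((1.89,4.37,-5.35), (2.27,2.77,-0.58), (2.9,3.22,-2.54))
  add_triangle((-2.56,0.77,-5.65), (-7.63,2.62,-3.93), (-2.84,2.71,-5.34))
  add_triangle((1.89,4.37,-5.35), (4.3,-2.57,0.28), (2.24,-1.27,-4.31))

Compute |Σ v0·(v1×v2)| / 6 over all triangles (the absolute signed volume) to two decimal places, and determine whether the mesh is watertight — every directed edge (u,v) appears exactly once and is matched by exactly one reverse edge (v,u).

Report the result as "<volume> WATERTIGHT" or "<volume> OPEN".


451.25 WATERTIGHT

Per-triangle v0·(v1×v2)/6:
  t1: +2.2546
  t2: +7.6115
  t3: +22.5244
  t4: +11.9689
  t5: +0.7758
  t6: +2.3180
  t7: +16.1964
  t8: +0.7956
  t9: +0.5256
  t10: +3.6641
  t11: +5.6776
  t12: +9.8513
  t13: -1.5959
  t14: +40.2088
  t15: +1.5791
  t16: +9.4565
  t17: +6.8420
  t18: +25.1713
  t19: +8.6379
  t20: +14.4186
  t21: +1.3647
  t22: +11.3294
  t23: +1.8849
  t24: +26.0726
  t25: +26.9266
  t26: +5.4195
  t27: +19.1587
  t28: +19.5681
  t29: +4.2945
  t30: +9.0829
  t31: +56.0180
  t32: +29.4865
  t33: +10.7960
  t34: +9.2865
  t35: +2.3029
  t36: +1.9916
  t37: +10.0932
  t38: +17.2924
Σ = +451.2512 → |volume| = 451.25

Directed edges: 114 total, each appears once with its reverse present → watertight.


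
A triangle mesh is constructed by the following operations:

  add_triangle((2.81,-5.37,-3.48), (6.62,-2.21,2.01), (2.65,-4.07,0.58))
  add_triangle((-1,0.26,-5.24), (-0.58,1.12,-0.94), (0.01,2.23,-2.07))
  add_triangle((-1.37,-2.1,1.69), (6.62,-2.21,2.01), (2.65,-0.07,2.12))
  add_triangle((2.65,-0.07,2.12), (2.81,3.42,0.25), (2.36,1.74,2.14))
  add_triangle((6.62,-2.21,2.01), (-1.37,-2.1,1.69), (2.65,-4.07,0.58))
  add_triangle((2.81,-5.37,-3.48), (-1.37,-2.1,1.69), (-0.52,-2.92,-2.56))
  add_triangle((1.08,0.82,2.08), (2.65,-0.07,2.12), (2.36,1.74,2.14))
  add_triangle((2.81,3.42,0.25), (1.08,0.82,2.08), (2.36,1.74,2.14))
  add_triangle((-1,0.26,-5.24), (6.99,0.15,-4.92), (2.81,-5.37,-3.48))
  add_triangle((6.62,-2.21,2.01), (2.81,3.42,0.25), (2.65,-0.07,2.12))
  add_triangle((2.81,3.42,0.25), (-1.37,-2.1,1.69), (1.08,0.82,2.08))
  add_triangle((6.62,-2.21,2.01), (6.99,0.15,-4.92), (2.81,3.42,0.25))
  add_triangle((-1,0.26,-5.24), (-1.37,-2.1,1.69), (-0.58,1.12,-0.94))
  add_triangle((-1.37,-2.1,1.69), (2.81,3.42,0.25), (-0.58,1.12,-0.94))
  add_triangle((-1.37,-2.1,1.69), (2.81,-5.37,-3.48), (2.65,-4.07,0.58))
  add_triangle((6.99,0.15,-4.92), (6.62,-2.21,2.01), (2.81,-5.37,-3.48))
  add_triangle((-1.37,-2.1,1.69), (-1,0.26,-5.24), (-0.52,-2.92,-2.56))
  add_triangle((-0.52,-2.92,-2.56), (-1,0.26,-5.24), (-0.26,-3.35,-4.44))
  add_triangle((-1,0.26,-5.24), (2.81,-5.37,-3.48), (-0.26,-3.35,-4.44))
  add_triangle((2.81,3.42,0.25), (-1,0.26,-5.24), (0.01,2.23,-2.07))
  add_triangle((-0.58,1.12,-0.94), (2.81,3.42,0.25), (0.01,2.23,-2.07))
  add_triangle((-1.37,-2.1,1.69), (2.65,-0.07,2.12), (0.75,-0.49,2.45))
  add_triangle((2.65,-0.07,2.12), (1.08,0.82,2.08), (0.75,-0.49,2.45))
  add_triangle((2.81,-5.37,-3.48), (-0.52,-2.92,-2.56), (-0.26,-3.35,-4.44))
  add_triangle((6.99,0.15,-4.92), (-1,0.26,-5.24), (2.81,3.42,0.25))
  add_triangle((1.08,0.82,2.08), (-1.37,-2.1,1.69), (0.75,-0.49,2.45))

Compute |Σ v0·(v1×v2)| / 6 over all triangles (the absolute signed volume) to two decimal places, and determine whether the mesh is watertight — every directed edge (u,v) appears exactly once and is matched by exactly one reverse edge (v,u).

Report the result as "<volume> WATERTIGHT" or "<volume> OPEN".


Per-triangle v0·(v1×v2)/6:
  t1: +14.1306
  t2: +1.1240
  t3: +5.6045
  t4: +1.9794
  t5: +8.0351
  t6: +7.0675
  t7: +0.8735
  t8: +0.6051
  t9: +38.0952
  t10: +6.8671
  t11: +0.0176
  t12: +32.2097
  t13: +2.2919
  t14: +1.3694
  t15: +8.5302
  t16: +46.3098
  t17: +4.4485
  t18: +1.6610
  t19: +7.9895
  t20: +3.9177
  t21: +0.8481
  t22: +1.1669
  t23: +0.9458
  t24: +2.9561
  t25: +23.9951
  t26: +0.6336
Σ = +223.6732 → |volume| = 223.67

Directed edges: 78 total, each appears once with its reverse present → watertight.

223.67 WATERTIGHT


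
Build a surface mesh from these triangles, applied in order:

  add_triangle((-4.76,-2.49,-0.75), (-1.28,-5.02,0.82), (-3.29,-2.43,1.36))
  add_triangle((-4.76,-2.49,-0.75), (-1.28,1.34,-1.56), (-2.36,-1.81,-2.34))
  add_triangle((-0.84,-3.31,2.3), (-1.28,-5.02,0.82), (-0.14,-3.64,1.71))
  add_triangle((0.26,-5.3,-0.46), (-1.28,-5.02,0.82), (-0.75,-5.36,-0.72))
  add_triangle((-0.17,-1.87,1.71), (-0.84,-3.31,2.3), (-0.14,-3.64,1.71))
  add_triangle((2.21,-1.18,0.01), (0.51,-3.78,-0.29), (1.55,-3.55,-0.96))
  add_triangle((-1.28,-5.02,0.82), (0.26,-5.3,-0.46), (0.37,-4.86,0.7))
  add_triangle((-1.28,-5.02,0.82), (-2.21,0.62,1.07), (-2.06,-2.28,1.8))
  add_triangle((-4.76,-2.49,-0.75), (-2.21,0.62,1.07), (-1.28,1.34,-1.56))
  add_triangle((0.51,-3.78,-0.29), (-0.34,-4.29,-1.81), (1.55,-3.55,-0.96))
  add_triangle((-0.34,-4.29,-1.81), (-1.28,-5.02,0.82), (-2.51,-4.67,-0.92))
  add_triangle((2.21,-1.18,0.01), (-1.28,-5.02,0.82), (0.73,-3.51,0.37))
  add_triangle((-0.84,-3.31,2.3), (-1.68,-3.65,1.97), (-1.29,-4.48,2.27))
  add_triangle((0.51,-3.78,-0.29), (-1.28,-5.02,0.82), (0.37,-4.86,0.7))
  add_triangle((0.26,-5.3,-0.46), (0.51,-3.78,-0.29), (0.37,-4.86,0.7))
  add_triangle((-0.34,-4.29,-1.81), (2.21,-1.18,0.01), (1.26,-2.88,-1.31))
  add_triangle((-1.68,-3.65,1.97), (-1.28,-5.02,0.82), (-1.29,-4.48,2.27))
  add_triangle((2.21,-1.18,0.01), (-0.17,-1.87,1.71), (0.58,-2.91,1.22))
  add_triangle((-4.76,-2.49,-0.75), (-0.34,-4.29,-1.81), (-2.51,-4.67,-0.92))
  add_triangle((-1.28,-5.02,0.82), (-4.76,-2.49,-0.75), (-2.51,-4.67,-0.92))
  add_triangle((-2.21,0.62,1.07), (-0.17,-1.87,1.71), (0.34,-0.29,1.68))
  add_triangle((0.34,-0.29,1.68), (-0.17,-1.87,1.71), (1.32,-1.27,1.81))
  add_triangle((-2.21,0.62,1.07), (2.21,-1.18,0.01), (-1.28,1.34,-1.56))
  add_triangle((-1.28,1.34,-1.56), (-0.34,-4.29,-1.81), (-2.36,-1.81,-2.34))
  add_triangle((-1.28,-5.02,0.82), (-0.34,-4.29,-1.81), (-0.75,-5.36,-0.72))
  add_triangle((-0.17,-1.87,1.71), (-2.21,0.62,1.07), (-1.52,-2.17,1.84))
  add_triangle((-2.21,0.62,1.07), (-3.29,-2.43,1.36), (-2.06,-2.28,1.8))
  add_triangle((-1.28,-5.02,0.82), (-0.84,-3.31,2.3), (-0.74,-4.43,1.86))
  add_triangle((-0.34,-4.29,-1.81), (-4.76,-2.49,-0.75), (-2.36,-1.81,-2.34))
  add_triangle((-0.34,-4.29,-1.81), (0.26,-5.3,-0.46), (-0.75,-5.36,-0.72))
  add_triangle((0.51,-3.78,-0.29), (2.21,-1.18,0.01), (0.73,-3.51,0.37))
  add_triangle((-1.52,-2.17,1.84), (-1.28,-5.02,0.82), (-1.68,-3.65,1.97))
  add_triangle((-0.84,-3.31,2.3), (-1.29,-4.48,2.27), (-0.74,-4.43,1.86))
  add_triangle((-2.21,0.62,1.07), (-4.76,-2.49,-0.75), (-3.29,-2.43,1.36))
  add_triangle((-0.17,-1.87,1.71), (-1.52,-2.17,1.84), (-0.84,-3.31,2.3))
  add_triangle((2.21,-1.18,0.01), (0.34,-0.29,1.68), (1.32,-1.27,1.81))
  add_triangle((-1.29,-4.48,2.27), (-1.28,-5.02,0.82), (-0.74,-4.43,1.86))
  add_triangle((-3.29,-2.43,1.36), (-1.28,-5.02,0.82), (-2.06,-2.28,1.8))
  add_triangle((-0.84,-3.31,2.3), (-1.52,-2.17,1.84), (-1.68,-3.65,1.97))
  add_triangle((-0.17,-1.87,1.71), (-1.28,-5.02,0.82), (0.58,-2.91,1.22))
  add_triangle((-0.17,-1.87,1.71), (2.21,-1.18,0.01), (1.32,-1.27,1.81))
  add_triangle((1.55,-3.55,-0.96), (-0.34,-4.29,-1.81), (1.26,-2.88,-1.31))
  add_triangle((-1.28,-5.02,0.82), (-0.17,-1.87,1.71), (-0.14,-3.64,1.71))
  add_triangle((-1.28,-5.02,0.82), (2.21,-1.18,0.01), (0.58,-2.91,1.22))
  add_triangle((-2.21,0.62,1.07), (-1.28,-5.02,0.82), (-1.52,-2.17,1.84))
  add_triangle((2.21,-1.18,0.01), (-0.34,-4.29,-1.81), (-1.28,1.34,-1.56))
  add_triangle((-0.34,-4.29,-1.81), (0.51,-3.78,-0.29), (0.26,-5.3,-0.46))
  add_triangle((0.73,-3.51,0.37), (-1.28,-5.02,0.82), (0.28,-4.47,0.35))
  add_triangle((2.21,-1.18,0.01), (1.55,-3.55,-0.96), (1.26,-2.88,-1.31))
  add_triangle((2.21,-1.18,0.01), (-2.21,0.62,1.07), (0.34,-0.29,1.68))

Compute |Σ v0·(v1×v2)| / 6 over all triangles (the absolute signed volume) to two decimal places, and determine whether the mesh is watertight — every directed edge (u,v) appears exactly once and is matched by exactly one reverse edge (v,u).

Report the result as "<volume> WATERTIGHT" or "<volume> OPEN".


61.67 OPEN

Per-triangle v0·(v1×v2)/6:
  t1: +5.9083
  t2: +3.7579
  t3: +1.1564
  t4: +1.4671
  t5: +0.3152
  t6: +0.9563
  t7: +1.6584
  t8: -1.3794
  t9: +4.1749
  t10: +1.3973
  t11: +3.8327
  t12: +0.1787
  t13: +0.3027
  t14: -1.1060
  t15: +0.3172
  t16: -0.6967
  t17: +0.7946
  t18: +0.7593
  t19: +2.9666
  t20: +4.5312
  t21: +1.1863
  t22: +0.5589
  t23: -0.0594
  t24: +1.8060
  t25: +0.2891
  t26: +0.7768
  t27: +1.2364
  t28: -0.5696
  t29: +5.6188
  t30: +1.1625
  t31: +0.8097
  t32: +0.1798
  t33: +0.2816
  t34: +3.4443
  t35: +0.2754
  t36: +0.2774
  t37: +0.6418
  t38: +1.9981
  t39: +0.4409
  t40: +1.3624
  t41: +0.9467
  t42: +0.6965
  t43: -0.6398
  t44: +1.7665
  t45: +1.9960
  t46: +2.9972
  t47: +0.3937
  t48: +0.2753
  t49: +0.5331
  t50: -0.3031
Σ = +61.6717 → |volume| = 61.67

Directed edges: 150 total; 4 unmatched, e.g. (0.51,-3.78,-0.29)→(-1.28,-5.02,0.82) → open.


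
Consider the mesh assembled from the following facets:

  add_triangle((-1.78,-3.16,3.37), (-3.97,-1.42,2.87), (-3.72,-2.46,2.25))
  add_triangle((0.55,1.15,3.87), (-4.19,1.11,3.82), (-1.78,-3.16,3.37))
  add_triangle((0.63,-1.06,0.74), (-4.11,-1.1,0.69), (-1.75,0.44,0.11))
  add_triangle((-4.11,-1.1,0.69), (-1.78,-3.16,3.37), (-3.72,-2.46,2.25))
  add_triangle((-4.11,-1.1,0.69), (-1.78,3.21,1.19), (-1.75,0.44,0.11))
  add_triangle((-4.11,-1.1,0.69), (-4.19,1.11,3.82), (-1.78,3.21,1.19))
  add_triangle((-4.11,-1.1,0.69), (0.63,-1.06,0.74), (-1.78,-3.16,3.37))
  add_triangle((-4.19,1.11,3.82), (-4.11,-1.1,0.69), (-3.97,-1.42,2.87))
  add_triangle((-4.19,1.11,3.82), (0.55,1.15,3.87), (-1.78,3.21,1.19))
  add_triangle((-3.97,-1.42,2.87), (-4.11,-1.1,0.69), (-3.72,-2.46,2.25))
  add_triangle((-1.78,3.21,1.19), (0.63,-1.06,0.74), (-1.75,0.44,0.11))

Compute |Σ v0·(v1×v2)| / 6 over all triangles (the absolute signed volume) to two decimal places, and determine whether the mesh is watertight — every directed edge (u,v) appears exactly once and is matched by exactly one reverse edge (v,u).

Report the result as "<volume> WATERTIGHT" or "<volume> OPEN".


Per-triangle v0·(v1×v2)/6:
  t1: +2.2902
  t2: +12.6670
  t3: -0.3716
  t4: -0.0926
  t5: +1.0186
  t6: +6.5077
  t7: +1.0300
  t8: +4.1312
  t9: +8.7513
  t10: +1.8123
  t11: -0.9116
Σ = +36.8325 → |volume| = 36.83

Directed edges: 33 total; 7 unmatched, e.g. (-1.78,-3.16,3.37)→(-3.97,-1.42,2.87) → open.

36.83 OPEN


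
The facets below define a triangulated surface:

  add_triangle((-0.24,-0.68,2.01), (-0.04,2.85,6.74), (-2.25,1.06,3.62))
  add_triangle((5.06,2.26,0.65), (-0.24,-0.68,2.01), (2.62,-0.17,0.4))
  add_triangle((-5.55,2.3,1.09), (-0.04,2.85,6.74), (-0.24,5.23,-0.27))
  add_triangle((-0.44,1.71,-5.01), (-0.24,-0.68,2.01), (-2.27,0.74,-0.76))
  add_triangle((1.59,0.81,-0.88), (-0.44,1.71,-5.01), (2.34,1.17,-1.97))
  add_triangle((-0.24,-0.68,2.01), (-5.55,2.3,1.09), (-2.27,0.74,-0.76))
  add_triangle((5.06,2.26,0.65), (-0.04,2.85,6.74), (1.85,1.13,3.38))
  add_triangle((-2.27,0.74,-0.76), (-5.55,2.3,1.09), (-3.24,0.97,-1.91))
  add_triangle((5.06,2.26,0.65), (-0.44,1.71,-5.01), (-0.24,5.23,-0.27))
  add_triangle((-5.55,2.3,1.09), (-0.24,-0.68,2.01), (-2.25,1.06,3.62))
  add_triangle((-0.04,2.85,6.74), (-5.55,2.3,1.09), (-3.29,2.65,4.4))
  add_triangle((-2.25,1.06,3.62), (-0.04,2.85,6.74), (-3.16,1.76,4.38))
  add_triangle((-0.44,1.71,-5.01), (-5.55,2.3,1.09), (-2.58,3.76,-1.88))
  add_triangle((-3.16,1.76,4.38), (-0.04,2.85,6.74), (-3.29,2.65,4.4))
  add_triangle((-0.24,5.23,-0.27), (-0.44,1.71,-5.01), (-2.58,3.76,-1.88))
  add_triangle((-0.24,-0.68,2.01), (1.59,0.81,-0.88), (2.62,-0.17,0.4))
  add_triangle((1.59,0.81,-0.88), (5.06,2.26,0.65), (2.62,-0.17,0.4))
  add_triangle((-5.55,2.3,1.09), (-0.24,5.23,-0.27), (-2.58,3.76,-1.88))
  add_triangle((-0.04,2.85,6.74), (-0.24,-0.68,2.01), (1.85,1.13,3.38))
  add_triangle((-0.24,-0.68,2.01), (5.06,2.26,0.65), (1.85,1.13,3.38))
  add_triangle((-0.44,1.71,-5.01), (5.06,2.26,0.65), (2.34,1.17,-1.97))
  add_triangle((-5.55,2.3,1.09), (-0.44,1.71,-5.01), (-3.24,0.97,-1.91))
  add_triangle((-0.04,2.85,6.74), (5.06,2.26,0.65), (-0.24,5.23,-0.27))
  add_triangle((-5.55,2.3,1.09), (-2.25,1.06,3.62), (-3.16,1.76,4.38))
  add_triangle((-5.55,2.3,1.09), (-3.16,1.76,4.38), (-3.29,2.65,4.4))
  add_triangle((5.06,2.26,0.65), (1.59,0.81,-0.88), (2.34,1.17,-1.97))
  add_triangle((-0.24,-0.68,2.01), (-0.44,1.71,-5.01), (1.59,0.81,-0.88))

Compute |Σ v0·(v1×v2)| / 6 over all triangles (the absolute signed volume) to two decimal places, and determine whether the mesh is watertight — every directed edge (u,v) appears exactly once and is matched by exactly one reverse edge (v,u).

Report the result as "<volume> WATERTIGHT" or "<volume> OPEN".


155.19 OPEN

Per-triangle v0·(v1×v2)/6:
  t1: +3.7094
  t2: +2.2760
  t3: +32.7803
  t4: +0.1560
  t5: -0.3767
  t6: +1.2338
  t7: +5.8723
  t8: +0.0571
  t9: +21.9112
  t10: +2.5230
  t11: +1.8267
  t12: +1.4267
  t13: +9.3124
  t14: +3.1169
  t15: +9.7970
  t16: -0.4751
  t17: +1.2201
  t18: +10.5373
  t19: +3.2906
  t20: +2.0407
  t21: +3.1291
  t22: +5.3552
  t23: +30.9385
  t24: +0.8806
  t25: +2.9099
  t26: -0.0770
  t27: -0.1857
Σ = +155.1864 → |volume| = 155.19

Directed edges: 81 total; 3 unmatched, e.g. (-2.27,0.74,-0.76)→(-0.44,1.71,-5.01) → open.


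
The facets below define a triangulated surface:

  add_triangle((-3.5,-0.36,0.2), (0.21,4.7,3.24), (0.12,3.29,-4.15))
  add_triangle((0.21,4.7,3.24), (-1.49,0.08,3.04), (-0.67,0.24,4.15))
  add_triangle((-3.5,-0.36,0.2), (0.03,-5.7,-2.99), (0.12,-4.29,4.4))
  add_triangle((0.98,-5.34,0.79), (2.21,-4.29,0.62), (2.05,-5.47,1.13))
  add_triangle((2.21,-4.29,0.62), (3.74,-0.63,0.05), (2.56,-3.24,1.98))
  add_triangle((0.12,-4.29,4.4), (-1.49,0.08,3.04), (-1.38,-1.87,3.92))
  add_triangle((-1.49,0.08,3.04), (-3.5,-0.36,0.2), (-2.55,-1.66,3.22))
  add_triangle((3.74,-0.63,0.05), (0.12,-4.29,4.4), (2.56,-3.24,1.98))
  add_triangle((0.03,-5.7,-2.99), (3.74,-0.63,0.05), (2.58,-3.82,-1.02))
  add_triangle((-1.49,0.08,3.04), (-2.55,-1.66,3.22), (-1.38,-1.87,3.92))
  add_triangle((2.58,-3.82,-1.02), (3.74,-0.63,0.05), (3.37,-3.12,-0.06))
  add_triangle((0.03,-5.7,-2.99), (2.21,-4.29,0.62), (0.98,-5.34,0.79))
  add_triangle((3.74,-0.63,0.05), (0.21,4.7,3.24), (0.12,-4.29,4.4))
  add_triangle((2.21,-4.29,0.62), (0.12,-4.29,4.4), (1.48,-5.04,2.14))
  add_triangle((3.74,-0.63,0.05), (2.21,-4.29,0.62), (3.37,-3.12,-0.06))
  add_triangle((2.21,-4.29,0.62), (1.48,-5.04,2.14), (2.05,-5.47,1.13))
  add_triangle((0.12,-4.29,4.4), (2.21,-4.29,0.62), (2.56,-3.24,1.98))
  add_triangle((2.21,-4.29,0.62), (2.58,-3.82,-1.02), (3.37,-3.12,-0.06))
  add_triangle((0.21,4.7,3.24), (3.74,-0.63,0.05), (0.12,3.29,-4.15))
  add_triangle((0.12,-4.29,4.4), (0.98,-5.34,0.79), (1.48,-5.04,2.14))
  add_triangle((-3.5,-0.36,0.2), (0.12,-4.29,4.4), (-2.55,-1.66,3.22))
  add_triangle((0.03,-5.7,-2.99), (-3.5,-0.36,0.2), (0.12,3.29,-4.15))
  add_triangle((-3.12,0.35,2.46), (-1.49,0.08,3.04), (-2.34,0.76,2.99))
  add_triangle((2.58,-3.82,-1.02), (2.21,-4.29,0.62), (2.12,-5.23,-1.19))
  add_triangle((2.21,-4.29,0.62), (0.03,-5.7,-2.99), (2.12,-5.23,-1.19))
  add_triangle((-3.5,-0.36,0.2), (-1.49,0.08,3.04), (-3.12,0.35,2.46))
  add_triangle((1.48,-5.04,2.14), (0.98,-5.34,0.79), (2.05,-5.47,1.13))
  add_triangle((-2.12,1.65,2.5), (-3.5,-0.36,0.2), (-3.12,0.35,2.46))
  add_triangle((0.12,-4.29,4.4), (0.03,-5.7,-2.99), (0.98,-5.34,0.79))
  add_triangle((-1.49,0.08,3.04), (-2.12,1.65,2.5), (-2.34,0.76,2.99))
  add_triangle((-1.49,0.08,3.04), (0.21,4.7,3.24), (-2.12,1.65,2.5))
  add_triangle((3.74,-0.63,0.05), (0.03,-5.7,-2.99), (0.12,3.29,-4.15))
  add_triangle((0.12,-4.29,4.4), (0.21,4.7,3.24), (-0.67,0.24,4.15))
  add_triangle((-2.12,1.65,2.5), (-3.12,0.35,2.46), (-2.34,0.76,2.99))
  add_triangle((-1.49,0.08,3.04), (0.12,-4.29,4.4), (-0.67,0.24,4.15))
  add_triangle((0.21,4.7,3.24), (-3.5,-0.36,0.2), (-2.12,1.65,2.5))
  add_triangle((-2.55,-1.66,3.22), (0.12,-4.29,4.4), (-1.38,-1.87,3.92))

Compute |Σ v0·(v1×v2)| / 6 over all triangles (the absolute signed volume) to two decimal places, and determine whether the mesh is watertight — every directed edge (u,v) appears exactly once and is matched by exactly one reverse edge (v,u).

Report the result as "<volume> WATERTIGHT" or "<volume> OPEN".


Per-triangle v0·(v1×v2)/6:
  t1: +17.5246
  t2: +3.0702
  t3: +22.1604
  t4: +0.4198
  t5: +3.7179
  t6: +1.0676
  t7: +2.8275
  t8: +2.5220
  t9: +2.5672
  t10: +1.4500
  t11: +1.4560
  t12: +4.8669
  t13: +21.5986
  t14: +0.9078
  t15: +1.1959
  t16: +0.5041
  t17: +4.6669
  t18: +1.7578
  t19: +18.9339
  t20: +2.6882
  t21: +4.1225
  t22: +19.4969
  t23: +0.5344
  t24: +1.4971
  t25: +2.4777
  t26: +0.8460
  t27: +1.1398
  t28: +1.5554
  t29: +5.6816
  t30: +0.3931
  t31: +3.5351
  t32: +20.9079
  t33: +4.8960
  t34: +0.6265
  t35: +3.1958
  t36: +2.9484
  t37: +2.1627
Σ = +191.9200 → |volume| = 191.92

Directed edges: 111 total; 3 unmatched, e.g. (2.58,-3.82,-1.02)→(0.03,-5.7,-2.99) → open.

191.92 OPEN
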